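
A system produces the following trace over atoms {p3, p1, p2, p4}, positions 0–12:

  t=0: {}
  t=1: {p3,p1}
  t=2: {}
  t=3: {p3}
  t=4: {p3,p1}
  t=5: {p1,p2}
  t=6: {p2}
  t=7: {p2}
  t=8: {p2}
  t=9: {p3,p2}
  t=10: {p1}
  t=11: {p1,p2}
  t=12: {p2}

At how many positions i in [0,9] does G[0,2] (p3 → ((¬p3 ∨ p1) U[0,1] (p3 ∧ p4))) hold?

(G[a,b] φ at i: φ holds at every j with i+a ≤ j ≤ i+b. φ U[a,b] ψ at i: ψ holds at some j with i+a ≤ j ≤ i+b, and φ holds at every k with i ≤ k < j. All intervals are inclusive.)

Evaluate at each i in [0,9]:
  i=0: ✗ (fails at j=1)
  i=1: ✗ (fails at j=1)
  i=2: ✗ (fails at j=3)
  i=3: ✗ (fails at j=3)
  i=4: ✗ (fails at j=4)
  i=5: ✓ (all of [5,7])
  i=6: ✓ (all of [6,8])
  i=7: ✗ (fails at j=9)
  i=8: ✗ (fails at j=9)
  i=9: ✗ (fails at j=9)
Positions where it holds: {5, 6} → 2.

2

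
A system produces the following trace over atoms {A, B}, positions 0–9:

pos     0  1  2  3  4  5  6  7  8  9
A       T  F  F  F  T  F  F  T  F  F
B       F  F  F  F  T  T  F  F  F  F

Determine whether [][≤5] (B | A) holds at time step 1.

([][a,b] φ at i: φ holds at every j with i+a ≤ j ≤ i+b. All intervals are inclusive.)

Check (B | A) at every j in [1,6]:
  j=1: false
  j=2: false
  j=3: false
  j=4: true
  j=5: true
  j=6: false
Fails at j=1 → formula fails.

Does not hold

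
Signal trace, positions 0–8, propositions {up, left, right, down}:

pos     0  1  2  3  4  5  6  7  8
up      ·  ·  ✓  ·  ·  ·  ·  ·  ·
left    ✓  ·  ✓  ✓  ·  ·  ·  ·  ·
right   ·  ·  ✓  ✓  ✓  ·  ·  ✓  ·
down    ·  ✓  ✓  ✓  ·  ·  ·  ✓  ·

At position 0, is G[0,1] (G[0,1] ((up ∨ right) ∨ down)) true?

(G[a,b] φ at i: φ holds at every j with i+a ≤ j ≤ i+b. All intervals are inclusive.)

Check G[0,1] ((up ∨ right) ∨ down) at every j in [0,1]:
  j=0: fails at 0
  j=1: holds on [1,2]
Fails at j=0 → formula fails.

No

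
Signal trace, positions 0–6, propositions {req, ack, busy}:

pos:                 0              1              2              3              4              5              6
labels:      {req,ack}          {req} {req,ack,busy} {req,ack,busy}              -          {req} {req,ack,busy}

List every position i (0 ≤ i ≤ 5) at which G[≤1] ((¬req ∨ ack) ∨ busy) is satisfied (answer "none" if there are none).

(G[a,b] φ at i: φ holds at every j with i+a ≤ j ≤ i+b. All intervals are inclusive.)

Evaluate at each i in [0,5]:
  i=0: ✗ (fails at j=1)
  i=1: ✗ (fails at j=1)
  i=2: ✓ (all of [2,3])
  i=3: ✓ (all of [3,4])
  i=4: ✗ (fails at j=5)
  i=5: ✗ (fails at j=5)

2, 3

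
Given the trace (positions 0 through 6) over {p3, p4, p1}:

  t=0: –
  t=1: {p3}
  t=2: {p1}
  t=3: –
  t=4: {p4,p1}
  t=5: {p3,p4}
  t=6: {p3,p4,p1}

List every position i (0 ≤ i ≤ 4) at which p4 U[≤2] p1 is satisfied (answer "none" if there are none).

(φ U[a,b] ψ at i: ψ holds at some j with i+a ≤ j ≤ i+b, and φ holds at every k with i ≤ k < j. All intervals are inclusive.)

Evaluate at each i in [0,4]:
  i=0: ✗ (lhs fails at k=0 before rhs at j=2)
  i=1: ✗ (lhs fails at k=1 before rhs at j=2)
  i=2: ✓ (rhs at j=2)
  i=3: ✗ (lhs fails at k=3 before rhs at j=4)
  i=4: ✓ (rhs at j=4)

2, 4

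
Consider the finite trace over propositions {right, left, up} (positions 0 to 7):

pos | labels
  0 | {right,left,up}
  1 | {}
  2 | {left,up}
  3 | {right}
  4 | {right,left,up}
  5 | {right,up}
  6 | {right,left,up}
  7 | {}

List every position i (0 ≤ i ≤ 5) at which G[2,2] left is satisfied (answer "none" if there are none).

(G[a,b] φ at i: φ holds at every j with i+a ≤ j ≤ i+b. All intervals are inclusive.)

Evaluate at each i in [0,5]:
  i=0: ✓ (all of [2,2])
  i=1: ✗ (fails at j=3)
  i=2: ✓ (all of [4,4])
  i=3: ✗ (fails at j=5)
  i=4: ✓ (all of [6,6])
  i=5: ✗ (fails at j=7)

0, 2, 4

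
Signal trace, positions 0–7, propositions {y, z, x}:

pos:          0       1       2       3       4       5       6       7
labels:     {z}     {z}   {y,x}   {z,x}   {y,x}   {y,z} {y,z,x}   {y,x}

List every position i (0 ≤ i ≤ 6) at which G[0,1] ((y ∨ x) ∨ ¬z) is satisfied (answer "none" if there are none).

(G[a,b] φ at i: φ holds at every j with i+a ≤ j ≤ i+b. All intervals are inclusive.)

Evaluate at each i in [0,6]:
  i=0: ✗ (fails at j=0)
  i=1: ✗ (fails at j=1)
  i=2: ✓ (all of [2,3])
  i=3: ✓ (all of [3,4])
  i=4: ✓ (all of [4,5])
  i=5: ✓ (all of [5,6])
  i=6: ✓ (all of [6,7])

2, 3, 4, 5, 6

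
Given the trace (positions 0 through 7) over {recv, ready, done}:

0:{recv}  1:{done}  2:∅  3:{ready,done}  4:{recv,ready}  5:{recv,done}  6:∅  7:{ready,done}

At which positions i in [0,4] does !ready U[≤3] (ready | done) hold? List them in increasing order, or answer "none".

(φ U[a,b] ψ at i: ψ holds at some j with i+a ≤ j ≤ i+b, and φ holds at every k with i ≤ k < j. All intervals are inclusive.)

Evaluate at each i in [0,4]:
  i=0: ✓ (rhs at j=1; lhs holds on [0,0])
  i=1: ✓ (rhs at j=1)
  i=2: ✓ (rhs at j=3; lhs holds on [2,2])
  i=3: ✓ (rhs at j=3)
  i=4: ✓ (rhs at j=4)

0, 1, 2, 3, 4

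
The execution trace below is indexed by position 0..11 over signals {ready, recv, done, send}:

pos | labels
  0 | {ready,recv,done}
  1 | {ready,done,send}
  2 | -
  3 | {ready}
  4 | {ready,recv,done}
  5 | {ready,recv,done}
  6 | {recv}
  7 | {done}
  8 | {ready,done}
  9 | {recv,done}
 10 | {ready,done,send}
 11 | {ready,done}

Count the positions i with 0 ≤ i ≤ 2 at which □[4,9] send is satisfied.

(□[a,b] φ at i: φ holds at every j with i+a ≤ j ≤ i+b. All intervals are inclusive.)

0

Evaluate at each i in [0,2]:
  i=0: ✗ (fails at j=4)
  i=1: ✗ (fails at j=5)
  i=2: ✗ (fails at j=6)
Positions where it holds: {} → 0.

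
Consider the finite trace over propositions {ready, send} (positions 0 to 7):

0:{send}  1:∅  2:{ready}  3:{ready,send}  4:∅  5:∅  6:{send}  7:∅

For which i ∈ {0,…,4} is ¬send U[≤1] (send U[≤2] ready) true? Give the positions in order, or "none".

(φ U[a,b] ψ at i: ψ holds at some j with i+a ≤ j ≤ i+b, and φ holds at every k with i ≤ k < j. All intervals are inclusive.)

Evaluate at each i in [0,4]:
  i=0: ✗ (no rhs in [0,1])
  i=1: ✓ (rhs at j=2; lhs holds on [1,1])
  i=2: ✓ (rhs at j=2)
  i=3: ✓ (rhs at j=3)
  i=4: ✗ (no rhs in [4,5])

1, 2, 3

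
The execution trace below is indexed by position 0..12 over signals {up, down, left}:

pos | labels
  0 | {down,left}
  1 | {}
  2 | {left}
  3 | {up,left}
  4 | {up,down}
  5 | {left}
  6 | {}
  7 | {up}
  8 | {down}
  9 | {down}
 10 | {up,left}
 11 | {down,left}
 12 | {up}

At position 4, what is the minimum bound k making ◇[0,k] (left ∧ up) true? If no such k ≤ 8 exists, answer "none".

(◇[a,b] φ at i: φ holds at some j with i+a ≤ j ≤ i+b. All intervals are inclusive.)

Scan j = 4,5,… for (left ∧ up):
  j=4: fails
  j=5: fails
  j=6: fails
  j=7: fails
  j=8: fails
  j=9: fails
  j=10: holds
First hit at j=10, so smallest k = 10-4 = 6.

6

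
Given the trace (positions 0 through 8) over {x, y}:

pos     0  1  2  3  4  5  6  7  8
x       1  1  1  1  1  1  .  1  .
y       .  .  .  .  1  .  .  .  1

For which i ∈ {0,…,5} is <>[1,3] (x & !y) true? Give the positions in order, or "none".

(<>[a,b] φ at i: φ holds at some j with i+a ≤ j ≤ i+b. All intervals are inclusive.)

Evaluate at each i in [0,5]:
  i=0: ✓ (witness j=1)
  i=1: ✓ (witness j=2)
  i=2: ✓ (witness j=3)
  i=3: ✓ (witness j=5)
  i=4: ✓ (witness j=5)
  i=5: ✓ (witness j=7)

0, 1, 2, 3, 4, 5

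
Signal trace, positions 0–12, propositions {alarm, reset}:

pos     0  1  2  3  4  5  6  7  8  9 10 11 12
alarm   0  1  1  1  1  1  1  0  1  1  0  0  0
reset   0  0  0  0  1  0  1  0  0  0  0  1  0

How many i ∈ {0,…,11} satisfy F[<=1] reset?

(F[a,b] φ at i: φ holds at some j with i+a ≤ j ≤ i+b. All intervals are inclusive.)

6

Evaluate at each i in [0,11]:
  i=0: ✗ (none in [0,1])
  i=1: ✗ (none in [1,2])
  i=2: ✗ (none in [2,3])
  i=3: ✓ (witness j=4)
  i=4: ✓ (witness j=4)
  i=5: ✓ (witness j=6)
  i=6: ✓ (witness j=6)
  i=7: ✗ (none in [7,8])
  i=8: ✗ (none in [8,9])
  i=9: ✗ (none in [9,10])
  i=10: ✓ (witness j=11)
  i=11: ✓ (witness j=11)
Positions where it holds: {3, 4, 5, 6, 10, 11} → 6.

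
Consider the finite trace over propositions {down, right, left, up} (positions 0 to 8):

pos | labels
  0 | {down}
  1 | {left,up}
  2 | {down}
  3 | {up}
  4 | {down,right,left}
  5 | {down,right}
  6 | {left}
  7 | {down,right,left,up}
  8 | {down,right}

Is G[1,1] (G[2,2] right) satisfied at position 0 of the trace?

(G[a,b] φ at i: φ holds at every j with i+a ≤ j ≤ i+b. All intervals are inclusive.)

No

Check G[2,2] right at every j in [1,1]:
  j=1: fails at 3
Fails at j=1 → formula fails.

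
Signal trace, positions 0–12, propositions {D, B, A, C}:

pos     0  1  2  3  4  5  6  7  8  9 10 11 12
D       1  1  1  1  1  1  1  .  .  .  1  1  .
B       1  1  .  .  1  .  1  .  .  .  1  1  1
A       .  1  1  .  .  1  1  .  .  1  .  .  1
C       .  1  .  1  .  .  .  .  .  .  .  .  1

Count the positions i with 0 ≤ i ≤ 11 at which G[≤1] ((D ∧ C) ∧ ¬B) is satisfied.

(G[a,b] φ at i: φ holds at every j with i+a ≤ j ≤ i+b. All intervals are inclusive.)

0

Evaluate at each i in [0,11]:
  i=0: ✗ (fails at j=0)
  i=1: ✗ (fails at j=1)
  i=2: ✗ (fails at j=2)
  i=3: ✗ (fails at j=4)
  i=4: ✗ (fails at j=4)
  i=5: ✗ (fails at j=5)
  i=6: ✗ (fails at j=6)
  i=7: ✗ (fails at j=7)
  i=8: ✗ (fails at j=8)
  i=9: ✗ (fails at j=9)
  i=10: ✗ (fails at j=10)
  i=11: ✗ (fails at j=11)
Positions where it holds: {} → 0.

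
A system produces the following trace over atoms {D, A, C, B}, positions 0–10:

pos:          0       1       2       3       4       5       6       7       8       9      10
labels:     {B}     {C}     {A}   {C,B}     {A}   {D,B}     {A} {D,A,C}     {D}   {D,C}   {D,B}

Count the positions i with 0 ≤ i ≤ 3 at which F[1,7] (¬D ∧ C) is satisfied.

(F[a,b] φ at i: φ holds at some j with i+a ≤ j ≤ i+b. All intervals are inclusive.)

3

Evaluate at each i in [0,3]:
  i=0: ✓ (witness j=1)
  i=1: ✓ (witness j=3)
  i=2: ✓ (witness j=3)
  i=3: ✗ (none in [4,10])
Positions where it holds: {0, 1, 2} → 3.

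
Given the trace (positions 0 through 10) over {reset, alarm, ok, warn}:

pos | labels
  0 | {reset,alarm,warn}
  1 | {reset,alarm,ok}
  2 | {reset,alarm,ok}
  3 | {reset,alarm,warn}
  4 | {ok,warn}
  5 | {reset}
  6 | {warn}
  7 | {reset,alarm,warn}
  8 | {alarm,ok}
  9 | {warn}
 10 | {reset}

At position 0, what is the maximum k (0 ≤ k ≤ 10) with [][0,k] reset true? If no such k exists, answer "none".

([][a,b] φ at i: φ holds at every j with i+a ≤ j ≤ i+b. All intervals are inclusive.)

3

reset must hold from j=0 onward; find where it first fails.
  j=0: holds
  j=1: holds
  j=2: holds
  j=3: holds
  j=4: fails
Holds on [0,3], so largest k = 3.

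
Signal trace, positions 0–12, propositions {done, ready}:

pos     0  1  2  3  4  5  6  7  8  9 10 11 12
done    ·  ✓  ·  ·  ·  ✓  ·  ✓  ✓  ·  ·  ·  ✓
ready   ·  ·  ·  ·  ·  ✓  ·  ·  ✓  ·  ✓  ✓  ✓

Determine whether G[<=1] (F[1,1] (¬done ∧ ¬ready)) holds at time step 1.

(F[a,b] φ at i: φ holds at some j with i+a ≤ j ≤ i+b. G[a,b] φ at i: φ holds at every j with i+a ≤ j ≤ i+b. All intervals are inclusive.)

Holds

Check F[1,1] (¬done ∧ ¬ready) at every j in [1,2]:
  j=1: holds (witness at 2)
  j=2: holds (witness at 3)
All positions satisfy it → formula holds.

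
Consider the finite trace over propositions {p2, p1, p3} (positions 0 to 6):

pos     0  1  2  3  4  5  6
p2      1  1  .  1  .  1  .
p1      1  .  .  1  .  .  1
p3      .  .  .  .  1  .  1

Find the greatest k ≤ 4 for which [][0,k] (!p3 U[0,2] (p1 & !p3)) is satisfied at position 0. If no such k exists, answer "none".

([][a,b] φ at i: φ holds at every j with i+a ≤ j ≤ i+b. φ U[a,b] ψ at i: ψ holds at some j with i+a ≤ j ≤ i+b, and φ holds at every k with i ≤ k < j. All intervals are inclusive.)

(!p3 U[0,2] (p1 & !p3)) must hold from j=0 onward; find where it first fails.
  j=0: holds
  j=1: holds
  j=2: holds
  j=3: holds
  j=4: fails
Holds on [0,3], so largest k = 3.

3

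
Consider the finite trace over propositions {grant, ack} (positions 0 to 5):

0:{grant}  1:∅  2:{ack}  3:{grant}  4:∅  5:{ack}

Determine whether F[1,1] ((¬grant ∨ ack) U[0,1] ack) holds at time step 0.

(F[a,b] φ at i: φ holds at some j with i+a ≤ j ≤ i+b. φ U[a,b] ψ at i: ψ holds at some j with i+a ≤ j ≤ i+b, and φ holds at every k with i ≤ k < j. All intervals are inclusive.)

Check ((¬grant ∨ ack) U[0,1] ack) at each j in [1,1]:
  j=1: holds
Found at j=1 → formula holds.

Yes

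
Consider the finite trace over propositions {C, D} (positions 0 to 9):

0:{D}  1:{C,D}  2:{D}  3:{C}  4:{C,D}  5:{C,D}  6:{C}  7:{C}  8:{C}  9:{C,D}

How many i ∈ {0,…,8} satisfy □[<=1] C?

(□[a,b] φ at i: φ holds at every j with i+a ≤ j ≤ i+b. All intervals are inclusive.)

6

Evaluate at each i in [0,8]:
  i=0: ✗ (fails at j=0)
  i=1: ✗ (fails at j=2)
  i=2: ✗ (fails at j=2)
  i=3: ✓ (all of [3,4])
  i=4: ✓ (all of [4,5])
  i=5: ✓ (all of [5,6])
  i=6: ✓ (all of [6,7])
  i=7: ✓ (all of [7,8])
  i=8: ✓ (all of [8,9])
Positions where it holds: {3, 4, 5, 6, 7, 8} → 6.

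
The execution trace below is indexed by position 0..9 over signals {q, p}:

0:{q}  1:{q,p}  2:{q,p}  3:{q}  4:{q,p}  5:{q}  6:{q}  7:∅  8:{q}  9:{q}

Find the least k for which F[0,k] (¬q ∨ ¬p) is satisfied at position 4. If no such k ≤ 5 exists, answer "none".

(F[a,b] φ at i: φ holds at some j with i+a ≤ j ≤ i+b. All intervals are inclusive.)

Scan j = 4,5,… for (¬q ∨ ¬p):
  j=4: fails
  j=5: holds
First hit at j=5, so smallest k = 5-4 = 1.

1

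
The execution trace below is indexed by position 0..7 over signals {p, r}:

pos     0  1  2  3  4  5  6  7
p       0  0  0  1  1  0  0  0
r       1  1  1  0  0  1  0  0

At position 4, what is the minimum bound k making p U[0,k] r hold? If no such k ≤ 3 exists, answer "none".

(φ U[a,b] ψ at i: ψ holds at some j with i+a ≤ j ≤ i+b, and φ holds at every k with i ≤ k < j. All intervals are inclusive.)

Need earliest j ≥ 4 with r, and p at every k in [4,j-1].
  j=4: rhs fails.
  j=5: rhs holds; lhs holds on [4,4]. k = 1.

1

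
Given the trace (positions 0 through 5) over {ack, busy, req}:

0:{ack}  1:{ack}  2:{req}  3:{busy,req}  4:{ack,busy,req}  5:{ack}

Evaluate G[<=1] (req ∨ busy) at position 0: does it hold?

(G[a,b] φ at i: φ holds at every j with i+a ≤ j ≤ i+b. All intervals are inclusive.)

Does not hold

Check (req ∨ busy) at every j in [0,1]:
  j=0: false
  j=1: false
Fails at j=0 → formula fails.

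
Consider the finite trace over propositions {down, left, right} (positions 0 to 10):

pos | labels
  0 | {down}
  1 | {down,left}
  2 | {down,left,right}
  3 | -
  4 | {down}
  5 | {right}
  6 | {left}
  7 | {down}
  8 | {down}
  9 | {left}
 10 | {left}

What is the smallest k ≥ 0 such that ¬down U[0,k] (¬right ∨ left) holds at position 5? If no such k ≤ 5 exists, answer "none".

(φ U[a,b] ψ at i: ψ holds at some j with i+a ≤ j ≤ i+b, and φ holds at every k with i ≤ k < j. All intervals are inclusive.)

1

Need earliest j ≥ 5 with (¬right ∨ left), and ¬down at every k in [5,j-1].
  j=5: rhs fails.
  j=6: rhs holds; lhs holds on [5,5]. k = 1.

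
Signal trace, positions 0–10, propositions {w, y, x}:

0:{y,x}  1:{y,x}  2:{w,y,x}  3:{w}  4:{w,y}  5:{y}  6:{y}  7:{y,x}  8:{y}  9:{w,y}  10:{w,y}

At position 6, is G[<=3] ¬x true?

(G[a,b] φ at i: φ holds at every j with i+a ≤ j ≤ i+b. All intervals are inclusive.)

No

Check ¬x at every j in [6,9]:
  j=6: true
  j=7: false
  j=8: true
  j=9: true
Fails at j=7 → formula fails.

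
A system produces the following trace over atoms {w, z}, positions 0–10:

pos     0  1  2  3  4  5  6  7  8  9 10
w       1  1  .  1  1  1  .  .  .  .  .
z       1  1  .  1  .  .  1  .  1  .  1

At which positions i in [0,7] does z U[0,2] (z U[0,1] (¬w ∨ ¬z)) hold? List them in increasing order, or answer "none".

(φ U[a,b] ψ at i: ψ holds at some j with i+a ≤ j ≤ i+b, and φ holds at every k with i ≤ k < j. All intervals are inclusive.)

Evaluate at each i in [0,7]:
  i=0: ✓ (rhs at j=1; lhs holds on [0,0])
  i=1: ✓ (rhs at j=1)
  i=2: ✓ (rhs at j=2)
  i=3: ✓ (rhs at j=3)
  i=4: ✓ (rhs at j=4)
  i=5: ✓ (rhs at j=5)
  i=6: ✓ (rhs at j=6)
  i=7: ✓ (rhs at j=7)

0, 1, 2, 3, 4, 5, 6, 7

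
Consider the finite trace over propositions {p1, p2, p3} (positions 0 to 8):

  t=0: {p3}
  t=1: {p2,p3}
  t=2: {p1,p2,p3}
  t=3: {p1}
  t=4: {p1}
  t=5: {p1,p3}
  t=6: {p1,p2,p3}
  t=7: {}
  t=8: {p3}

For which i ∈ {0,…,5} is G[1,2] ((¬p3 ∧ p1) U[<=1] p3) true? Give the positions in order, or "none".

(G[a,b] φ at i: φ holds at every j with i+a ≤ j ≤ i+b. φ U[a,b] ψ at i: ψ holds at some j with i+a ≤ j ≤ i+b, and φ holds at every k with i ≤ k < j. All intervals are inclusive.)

Evaluate at each i in [0,5]:
  i=0: ✓ (all of [1,2])
  i=1: ✗ (fails at j=3)
  i=2: ✗ (fails at j=3)
  i=3: ✓ (all of [4,5])
  i=4: ✓ (all of [5,6])
  i=5: ✗ (fails at j=7)

0, 3, 4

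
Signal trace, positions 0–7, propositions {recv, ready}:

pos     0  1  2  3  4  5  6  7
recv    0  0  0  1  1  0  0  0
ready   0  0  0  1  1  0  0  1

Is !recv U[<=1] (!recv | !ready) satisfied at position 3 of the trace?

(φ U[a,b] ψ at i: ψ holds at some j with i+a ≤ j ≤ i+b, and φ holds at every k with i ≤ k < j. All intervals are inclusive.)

No

Need some j in [3,4] with (!recv | !ready), and !recv at every k in [3,j-1].
  j=3: (!recv | !ready) false.
  j=4: (!recv | !ready) false.
No j in the window works → until fails.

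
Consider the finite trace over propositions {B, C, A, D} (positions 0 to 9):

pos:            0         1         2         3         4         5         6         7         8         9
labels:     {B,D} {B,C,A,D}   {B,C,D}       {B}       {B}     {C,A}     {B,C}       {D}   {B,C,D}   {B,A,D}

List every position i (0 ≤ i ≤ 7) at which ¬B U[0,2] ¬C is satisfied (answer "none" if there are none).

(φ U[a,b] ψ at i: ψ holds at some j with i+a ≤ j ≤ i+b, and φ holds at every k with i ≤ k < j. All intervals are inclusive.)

0, 3, 4, 7

Evaluate at each i in [0,7]:
  i=0: ✓ (rhs at j=0)
  i=1: ✗ (lhs fails at k=1 before rhs at j=3)
  i=2: ✗ (lhs fails at k=2 before rhs at j=3)
  i=3: ✓ (rhs at j=3)
  i=4: ✓ (rhs at j=4)
  i=5: ✗ (lhs fails at k=6 before rhs at j=7)
  i=6: ✗ (lhs fails at k=6 before rhs at j=7)
  i=7: ✓ (rhs at j=7)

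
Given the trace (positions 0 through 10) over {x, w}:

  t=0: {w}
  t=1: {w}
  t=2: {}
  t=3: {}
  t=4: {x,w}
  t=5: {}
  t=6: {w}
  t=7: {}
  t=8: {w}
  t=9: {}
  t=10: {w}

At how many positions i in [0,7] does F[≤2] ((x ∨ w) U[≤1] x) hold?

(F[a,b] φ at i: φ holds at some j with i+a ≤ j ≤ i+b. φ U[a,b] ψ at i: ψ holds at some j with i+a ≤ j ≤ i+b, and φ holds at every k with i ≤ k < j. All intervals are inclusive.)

Evaluate at each i in [0,7]:
  i=0: ✗ (none in [0,2])
  i=1: ✗ (none in [1,3])
  i=2: ✓ (witness j=4)
  i=3: ✓ (witness j=4)
  i=4: ✓ (witness j=4)
  i=5: ✗ (none in [5,7])
  i=6: ✗ (none in [6,8])
  i=7: ✗ (none in [7,9])
Positions where it holds: {2, 3, 4} → 3.

3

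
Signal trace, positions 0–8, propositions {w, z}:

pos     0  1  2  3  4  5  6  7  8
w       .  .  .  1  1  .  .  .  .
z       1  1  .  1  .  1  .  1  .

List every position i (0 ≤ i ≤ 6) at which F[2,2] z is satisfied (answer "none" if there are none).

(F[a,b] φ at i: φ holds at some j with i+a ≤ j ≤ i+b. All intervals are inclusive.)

Evaluate at each i in [0,6]:
  i=0: ✗ (none in [2,2])
  i=1: ✓ (witness j=3)
  i=2: ✗ (none in [4,4])
  i=3: ✓ (witness j=5)
  i=4: ✗ (none in [6,6])
  i=5: ✓ (witness j=7)
  i=6: ✗ (none in [8,8])

1, 3, 5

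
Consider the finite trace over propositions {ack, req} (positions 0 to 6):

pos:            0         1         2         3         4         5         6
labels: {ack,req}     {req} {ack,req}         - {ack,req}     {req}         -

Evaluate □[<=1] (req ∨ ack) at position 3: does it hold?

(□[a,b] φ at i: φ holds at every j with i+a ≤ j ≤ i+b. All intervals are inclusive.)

Check (req ∨ ack) at every j in [3,4]:
  j=3: false
  j=4: true
Fails at j=3 → formula fails.

No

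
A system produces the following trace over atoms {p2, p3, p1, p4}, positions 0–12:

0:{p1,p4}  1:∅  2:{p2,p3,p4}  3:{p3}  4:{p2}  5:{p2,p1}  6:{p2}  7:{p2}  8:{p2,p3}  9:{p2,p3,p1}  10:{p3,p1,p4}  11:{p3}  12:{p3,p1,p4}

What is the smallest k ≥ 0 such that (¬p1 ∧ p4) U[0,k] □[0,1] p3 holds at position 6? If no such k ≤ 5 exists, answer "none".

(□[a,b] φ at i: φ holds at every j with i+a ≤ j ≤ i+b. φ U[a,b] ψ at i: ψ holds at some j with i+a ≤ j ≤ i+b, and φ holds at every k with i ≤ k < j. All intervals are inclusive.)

Need earliest j ≥ 6 with □[0,1] p3, and (¬p1 ∧ p4) at every k in [6,j-1].
  j=6: rhs fails.
  j=7: rhs fails.
  j=8: rhs holds but lhs fails at k=6.
  j=9: rhs holds but lhs fails at k=6.
  j=10: rhs holds but lhs fails at k=6.
  j=11: rhs holds but lhs fails at k=6.
No witness within the range → none.

none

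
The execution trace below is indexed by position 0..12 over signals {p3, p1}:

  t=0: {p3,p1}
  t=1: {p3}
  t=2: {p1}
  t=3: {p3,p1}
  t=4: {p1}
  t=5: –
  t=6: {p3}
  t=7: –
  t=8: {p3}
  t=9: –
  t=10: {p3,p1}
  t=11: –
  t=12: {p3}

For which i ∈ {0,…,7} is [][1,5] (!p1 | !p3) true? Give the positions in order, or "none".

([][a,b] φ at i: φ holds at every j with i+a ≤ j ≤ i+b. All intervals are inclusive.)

3, 4

Evaluate at each i in [0,7]:
  i=0: ✗ (fails at j=3)
  i=1: ✗ (fails at j=3)
  i=2: ✗ (fails at j=3)
  i=3: ✓ (all of [4,8])
  i=4: ✓ (all of [5,9])
  i=5: ✗ (fails at j=10)
  i=6: ✗ (fails at j=10)
  i=7: ✗ (fails at j=10)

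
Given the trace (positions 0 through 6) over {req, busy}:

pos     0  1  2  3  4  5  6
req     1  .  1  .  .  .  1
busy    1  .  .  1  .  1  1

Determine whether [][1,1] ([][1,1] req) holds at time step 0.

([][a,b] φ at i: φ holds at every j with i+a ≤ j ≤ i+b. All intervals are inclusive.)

Check [][1,1] req at every j in [1,1]:
  j=1: holds on [2,2]
All positions satisfy it → formula holds.

Yes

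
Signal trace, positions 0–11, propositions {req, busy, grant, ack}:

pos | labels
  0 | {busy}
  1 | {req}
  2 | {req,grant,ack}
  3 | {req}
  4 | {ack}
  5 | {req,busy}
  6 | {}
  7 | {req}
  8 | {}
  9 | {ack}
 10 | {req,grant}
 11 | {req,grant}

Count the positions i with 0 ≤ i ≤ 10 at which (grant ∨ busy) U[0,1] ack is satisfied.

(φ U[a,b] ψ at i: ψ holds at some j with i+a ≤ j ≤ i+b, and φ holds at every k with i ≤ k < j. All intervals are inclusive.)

3

Evaluate at each i in [0,10]:
  i=0: ✗ (no rhs in [0,1])
  i=1: ✗ (lhs fails at k=1 before rhs at j=2)
  i=2: ✓ (rhs at j=2)
  i=3: ✗ (lhs fails at k=3 before rhs at j=4)
  i=4: ✓ (rhs at j=4)
  i=5: ✗ (no rhs in [5,6])
  i=6: ✗ (no rhs in [6,7])
  i=7: ✗ (no rhs in [7,8])
  i=8: ✗ (lhs fails at k=8 before rhs at j=9)
  i=9: ✓ (rhs at j=9)
  i=10: ✗ (no rhs in [10,11])
Positions where it holds: {2, 4, 9} → 3.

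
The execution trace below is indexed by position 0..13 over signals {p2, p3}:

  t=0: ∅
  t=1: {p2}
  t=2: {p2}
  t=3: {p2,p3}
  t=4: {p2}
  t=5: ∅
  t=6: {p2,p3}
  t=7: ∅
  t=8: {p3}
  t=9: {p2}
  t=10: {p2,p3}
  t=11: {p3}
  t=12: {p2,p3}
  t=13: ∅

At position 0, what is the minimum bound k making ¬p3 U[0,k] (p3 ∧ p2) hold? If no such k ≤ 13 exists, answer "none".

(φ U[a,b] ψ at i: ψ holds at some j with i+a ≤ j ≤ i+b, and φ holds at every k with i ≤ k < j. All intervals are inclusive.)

Need earliest j ≥ 0 with (p3 ∧ p2), and ¬p3 at every k in [0,j-1].
  j=0: rhs fails.
  j=1: rhs fails.
  j=2: rhs fails.
  j=3: rhs holds; lhs holds on [0,2]. k = 3.

3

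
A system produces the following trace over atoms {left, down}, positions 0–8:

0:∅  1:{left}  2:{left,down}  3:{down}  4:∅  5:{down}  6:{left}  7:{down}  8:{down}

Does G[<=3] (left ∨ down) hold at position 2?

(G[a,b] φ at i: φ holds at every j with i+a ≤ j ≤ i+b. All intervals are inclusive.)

No

Check (left ∨ down) at every j in [2,5]:
  j=2: true
  j=3: true
  j=4: false
  j=5: true
Fails at j=4 → formula fails.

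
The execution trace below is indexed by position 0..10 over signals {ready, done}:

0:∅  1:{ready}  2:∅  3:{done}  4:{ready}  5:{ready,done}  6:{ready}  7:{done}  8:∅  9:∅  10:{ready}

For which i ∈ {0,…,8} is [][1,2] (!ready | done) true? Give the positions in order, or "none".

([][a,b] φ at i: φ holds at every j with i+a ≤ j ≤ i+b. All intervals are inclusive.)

1, 6, 7

Evaluate at each i in [0,8]:
  i=0: ✗ (fails at j=1)
  i=1: ✓ (all of [2,3])
  i=2: ✗ (fails at j=4)
  i=3: ✗ (fails at j=4)
  i=4: ✗ (fails at j=6)
  i=5: ✗ (fails at j=6)
  i=6: ✓ (all of [7,8])
  i=7: ✓ (all of [8,9])
  i=8: ✗ (fails at j=10)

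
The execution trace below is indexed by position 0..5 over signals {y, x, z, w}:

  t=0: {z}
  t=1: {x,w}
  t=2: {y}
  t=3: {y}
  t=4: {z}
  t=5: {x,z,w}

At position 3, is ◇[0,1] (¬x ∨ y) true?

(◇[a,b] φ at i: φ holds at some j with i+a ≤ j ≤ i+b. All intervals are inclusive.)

Yes

Check (¬x ∨ y) at each j in [3,4]:
  j=3: true
  j=4: true
Found at j=3 → formula holds.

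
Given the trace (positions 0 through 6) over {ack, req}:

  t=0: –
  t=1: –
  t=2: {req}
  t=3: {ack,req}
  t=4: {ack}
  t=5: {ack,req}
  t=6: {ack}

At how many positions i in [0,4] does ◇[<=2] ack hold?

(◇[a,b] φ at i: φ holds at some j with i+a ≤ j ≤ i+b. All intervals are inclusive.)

Evaluate at each i in [0,4]:
  i=0: ✗ (none in [0,2])
  i=1: ✓ (witness j=3)
  i=2: ✓ (witness j=3)
  i=3: ✓ (witness j=3)
  i=4: ✓ (witness j=4)
Positions where it holds: {1, 2, 3, 4} → 4.

4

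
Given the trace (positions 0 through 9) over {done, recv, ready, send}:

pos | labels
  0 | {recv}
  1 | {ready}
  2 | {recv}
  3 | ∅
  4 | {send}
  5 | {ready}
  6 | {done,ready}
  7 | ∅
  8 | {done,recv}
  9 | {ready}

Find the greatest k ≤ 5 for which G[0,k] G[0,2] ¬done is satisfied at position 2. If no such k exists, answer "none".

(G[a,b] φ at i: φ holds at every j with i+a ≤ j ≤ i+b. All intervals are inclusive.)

1

G[0,2] ¬done must hold from j=2 onward; find where it first fails.
  j=2: holds
  j=3: holds
  j=4: fails
Holds on [2,3], so largest k = 1.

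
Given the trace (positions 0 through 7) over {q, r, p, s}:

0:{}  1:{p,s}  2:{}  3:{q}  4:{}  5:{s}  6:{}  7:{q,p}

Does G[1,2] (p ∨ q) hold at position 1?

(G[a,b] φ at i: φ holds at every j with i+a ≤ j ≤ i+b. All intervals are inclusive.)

Check (p ∨ q) at every j in [2,3]:
  j=2: false
  j=3: true
Fails at j=2 → formula fails.

Does not hold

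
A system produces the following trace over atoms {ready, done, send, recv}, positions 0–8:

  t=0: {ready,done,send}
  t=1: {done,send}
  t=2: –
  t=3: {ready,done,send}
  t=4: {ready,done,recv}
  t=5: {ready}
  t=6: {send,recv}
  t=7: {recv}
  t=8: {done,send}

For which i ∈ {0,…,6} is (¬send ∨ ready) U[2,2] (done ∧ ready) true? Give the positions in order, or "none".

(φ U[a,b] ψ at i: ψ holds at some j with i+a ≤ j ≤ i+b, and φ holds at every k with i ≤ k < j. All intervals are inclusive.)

2

Evaluate at each i in [0,6]:
  i=0: ✗ (no rhs in [2,2])
  i=1: ✗ (lhs fails at k=1 before rhs at j=3)
  i=2: ✓ (rhs at j=4; lhs holds on [2,3])
  i=3: ✗ (no rhs in [5,5])
  i=4: ✗ (no rhs in [6,6])
  i=5: ✗ (no rhs in [7,7])
  i=6: ✗ (no rhs in [8,8])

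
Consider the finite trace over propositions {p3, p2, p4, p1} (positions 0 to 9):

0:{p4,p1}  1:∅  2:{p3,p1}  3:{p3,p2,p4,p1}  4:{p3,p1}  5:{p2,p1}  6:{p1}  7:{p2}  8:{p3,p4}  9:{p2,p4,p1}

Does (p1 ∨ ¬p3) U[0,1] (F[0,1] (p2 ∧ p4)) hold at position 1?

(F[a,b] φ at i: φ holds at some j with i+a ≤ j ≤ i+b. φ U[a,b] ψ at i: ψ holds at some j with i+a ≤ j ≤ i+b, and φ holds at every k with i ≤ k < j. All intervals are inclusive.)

Yes

Need some j in [1,2] with F[0,1] (p2 ∧ p4), and (p1 ∨ ¬p3) at every k in [1,j-1].
  j=1: F[0,1] (p2 ∧ p4) — fails (none in [1,2]).
  j=2: F[0,1] (p2 ∧ p4) holds; (p1 ∨ ¬p3) holds at every k in [1,1] → satisfied.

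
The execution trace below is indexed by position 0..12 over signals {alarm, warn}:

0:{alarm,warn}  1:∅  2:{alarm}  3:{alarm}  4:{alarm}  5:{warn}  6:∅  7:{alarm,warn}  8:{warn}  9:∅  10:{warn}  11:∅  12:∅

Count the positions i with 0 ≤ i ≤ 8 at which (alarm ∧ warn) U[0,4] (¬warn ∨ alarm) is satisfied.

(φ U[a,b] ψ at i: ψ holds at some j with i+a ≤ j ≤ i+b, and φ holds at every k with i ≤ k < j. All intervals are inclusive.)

7

Evaluate at each i in [0,8]:
  i=0: ✓ (rhs at j=0)
  i=1: ✓ (rhs at j=1)
  i=2: ✓ (rhs at j=2)
  i=3: ✓ (rhs at j=3)
  i=4: ✓ (rhs at j=4)
  i=5: ✗ (lhs fails at k=5 before rhs at j=6)
  i=6: ✓ (rhs at j=6)
  i=7: ✓ (rhs at j=7)
  i=8: ✗ (lhs fails at k=8 before rhs at j=9)
Positions where it holds: {0, 1, 2, 3, 4, 6, 7} → 7.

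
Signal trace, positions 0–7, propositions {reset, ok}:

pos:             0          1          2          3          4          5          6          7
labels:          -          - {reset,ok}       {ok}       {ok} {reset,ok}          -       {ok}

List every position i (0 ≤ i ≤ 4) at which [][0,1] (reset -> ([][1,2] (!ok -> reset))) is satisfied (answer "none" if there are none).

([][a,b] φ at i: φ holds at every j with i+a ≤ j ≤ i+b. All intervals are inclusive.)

0, 1, 2, 3

Evaluate at each i in [0,4]:
  i=0: ✓ (all of [0,1])
  i=1: ✓ (all of [1,2])
  i=2: ✓ (all of [2,3])
  i=3: ✓ (all of [3,4])
  i=4: ✗ (fails at j=5)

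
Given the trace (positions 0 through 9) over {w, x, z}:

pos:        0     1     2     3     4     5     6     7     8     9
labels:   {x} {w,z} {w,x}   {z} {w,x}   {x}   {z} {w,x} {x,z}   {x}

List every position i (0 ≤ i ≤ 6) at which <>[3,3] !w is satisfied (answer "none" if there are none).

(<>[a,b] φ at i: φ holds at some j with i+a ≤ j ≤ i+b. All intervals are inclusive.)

0, 2, 3, 5, 6

Evaluate at each i in [0,6]:
  i=0: ✓ (witness j=3)
  i=1: ✗ (none in [4,4])
  i=2: ✓ (witness j=5)
  i=3: ✓ (witness j=6)
  i=4: ✗ (none in [7,7])
  i=5: ✓ (witness j=8)
  i=6: ✓ (witness j=9)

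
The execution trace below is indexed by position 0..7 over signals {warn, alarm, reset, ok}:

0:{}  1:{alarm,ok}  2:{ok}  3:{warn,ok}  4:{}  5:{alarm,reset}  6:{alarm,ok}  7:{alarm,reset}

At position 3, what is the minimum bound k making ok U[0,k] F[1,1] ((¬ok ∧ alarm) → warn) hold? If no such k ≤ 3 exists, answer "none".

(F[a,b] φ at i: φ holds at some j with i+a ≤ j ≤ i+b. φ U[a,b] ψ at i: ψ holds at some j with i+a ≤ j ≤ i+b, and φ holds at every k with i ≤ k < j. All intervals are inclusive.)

Need earliest j ≥ 3 with F[1,1] ((¬ok ∧ alarm) → warn), and ok at every k in [3,j-1].
  j=3: rhs holds (empty prefix). k = 0.

0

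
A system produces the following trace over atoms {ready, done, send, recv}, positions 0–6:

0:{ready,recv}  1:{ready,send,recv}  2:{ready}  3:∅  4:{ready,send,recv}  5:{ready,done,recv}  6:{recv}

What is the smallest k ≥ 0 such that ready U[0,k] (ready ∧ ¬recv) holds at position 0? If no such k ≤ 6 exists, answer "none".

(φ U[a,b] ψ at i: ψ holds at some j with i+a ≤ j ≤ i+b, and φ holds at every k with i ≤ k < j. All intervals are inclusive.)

2

Need earliest j ≥ 0 with (ready ∧ ¬recv), and ready at every k in [0,j-1].
  j=0: rhs fails.
  j=1: rhs fails.
  j=2: rhs holds; lhs holds on [0,1]. k = 2.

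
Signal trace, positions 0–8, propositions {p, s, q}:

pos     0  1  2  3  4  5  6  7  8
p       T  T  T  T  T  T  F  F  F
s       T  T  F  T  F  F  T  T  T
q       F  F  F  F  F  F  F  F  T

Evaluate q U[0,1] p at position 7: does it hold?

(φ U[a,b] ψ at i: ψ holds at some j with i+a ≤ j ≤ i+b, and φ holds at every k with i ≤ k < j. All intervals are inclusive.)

False

Need some j in [7,8] with p, and q at every k in [7,j-1].
  j=7: p false.
  j=8: p false.
No j in the window works → until fails.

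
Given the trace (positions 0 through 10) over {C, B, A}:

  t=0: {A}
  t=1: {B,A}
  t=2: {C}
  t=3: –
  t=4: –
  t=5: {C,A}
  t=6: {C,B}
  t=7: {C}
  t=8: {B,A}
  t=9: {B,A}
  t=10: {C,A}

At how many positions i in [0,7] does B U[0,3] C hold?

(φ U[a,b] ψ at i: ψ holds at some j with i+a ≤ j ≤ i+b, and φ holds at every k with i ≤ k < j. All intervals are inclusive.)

5

Evaluate at each i in [0,7]:
  i=0: ✗ (lhs fails at k=0 before rhs at j=2)
  i=1: ✓ (rhs at j=2; lhs holds on [1,1])
  i=2: ✓ (rhs at j=2)
  i=3: ✗ (lhs fails at k=3 before rhs at j=5)
  i=4: ✗ (lhs fails at k=4 before rhs at j=5)
  i=5: ✓ (rhs at j=5)
  i=6: ✓ (rhs at j=6)
  i=7: ✓ (rhs at j=7)
Positions where it holds: {1, 2, 5, 6, 7} → 5.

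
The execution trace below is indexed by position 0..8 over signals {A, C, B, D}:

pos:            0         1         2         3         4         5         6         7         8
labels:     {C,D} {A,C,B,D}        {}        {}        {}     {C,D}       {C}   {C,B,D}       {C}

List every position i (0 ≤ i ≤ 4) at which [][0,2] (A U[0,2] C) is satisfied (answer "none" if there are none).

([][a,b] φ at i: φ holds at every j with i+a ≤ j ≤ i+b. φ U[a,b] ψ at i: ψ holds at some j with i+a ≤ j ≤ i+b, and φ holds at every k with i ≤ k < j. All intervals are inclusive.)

Evaluate at each i in [0,4]:
  i=0: ✗ (fails at j=2)
  i=1: ✗ (fails at j=2)
  i=2: ✗ (fails at j=2)
  i=3: ✗ (fails at j=3)
  i=4: ✗ (fails at j=4)

none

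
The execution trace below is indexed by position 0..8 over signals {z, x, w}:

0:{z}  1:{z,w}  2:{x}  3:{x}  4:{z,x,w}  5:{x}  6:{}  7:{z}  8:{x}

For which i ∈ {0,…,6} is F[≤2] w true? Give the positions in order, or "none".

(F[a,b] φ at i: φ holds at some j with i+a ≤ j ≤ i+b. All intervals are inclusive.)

0, 1, 2, 3, 4

Evaluate at each i in [0,6]:
  i=0: ✓ (witness j=1)
  i=1: ✓ (witness j=1)
  i=2: ✓ (witness j=4)
  i=3: ✓ (witness j=4)
  i=4: ✓ (witness j=4)
  i=5: ✗ (none in [5,7])
  i=6: ✗ (none in [6,8])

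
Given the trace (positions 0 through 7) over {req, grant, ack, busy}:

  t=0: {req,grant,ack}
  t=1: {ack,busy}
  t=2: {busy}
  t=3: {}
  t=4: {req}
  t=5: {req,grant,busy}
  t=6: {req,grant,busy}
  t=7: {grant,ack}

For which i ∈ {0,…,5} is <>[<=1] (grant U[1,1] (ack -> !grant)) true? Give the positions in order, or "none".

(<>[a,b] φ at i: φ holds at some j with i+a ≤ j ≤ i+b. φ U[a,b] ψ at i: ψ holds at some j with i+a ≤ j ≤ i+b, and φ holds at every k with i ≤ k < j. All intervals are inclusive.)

0, 4, 5

Evaluate at each i in [0,5]:
  i=0: ✓ (witness j=0)
  i=1: ✗ (none in [1,2])
  i=2: ✗ (none in [2,3])
  i=3: ✗ (none in [3,4])
  i=4: ✓ (witness j=5)
  i=5: ✓ (witness j=5)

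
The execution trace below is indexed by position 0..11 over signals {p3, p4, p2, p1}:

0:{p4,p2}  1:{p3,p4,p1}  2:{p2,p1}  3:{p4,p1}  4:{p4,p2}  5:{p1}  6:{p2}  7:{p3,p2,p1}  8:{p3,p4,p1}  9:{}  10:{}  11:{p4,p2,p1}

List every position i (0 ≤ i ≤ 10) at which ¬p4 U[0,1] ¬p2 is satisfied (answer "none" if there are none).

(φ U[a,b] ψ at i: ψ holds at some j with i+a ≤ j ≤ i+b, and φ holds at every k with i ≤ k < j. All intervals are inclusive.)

1, 2, 3, 5, 7, 8, 9, 10

Evaluate at each i in [0,10]:
  i=0: ✗ (lhs fails at k=0 before rhs at j=1)
  i=1: ✓ (rhs at j=1)
  i=2: ✓ (rhs at j=3; lhs holds on [2,2])
  i=3: ✓ (rhs at j=3)
  i=4: ✗ (lhs fails at k=4 before rhs at j=5)
  i=5: ✓ (rhs at j=5)
  i=6: ✗ (no rhs in [6,7])
  i=7: ✓ (rhs at j=8; lhs holds on [7,7])
  i=8: ✓ (rhs at j=8)
  i=9: ✓ (rhs at j=9)
  i=10: ✓ (rhs at j=10)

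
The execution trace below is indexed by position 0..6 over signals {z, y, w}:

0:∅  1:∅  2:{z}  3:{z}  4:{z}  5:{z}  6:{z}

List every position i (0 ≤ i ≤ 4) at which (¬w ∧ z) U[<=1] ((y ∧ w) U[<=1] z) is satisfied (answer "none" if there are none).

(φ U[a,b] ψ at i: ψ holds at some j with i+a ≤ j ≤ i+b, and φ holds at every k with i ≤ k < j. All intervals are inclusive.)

2, 3, 4

Evaluate at each i in [0,4]:
  i=0: ✗ (no rhs in [0,1])
  i=1: ✗ (lhs fails at k=1 before rhs at j=2)
  i=2: ✓ (rhs at j=2)
  i=3: ✓ (rhs at j=3)
  i=4: ✓ (rhs at j=4)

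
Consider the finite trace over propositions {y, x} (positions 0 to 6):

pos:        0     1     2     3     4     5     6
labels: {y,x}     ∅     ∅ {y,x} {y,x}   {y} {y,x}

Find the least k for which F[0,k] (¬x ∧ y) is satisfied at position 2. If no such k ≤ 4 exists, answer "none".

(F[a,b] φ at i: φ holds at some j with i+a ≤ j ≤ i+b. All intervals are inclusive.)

3

Scan j = 2,3,… for (¬x ∧ y):
  j=2: fails
  j=3: fails
  j=4: fails
  j=5: holds
First hit at j=5, so smallest k = 5-2 = 3.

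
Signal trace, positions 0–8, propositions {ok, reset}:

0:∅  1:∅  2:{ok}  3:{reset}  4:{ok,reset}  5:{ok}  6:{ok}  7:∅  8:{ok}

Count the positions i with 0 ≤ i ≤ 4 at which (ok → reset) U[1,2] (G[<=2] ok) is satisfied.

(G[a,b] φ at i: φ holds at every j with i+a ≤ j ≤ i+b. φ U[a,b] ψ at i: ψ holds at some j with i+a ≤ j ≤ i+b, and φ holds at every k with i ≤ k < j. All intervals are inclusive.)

1

Evaluate at each i in [0,4]:
  i=0: ✗ (no rhs in [1,2])
  i=1: ✗ (no rhs in [2,3])
  i=2: ✗ (lhs fails at k=2 before rhs at j=4)
  i=3: ✓ (rhs at j=4; lhs holds on [3,3])
  i=4: ✗ (no rhs in [5,6])
Positions where it holds: {3} → 1.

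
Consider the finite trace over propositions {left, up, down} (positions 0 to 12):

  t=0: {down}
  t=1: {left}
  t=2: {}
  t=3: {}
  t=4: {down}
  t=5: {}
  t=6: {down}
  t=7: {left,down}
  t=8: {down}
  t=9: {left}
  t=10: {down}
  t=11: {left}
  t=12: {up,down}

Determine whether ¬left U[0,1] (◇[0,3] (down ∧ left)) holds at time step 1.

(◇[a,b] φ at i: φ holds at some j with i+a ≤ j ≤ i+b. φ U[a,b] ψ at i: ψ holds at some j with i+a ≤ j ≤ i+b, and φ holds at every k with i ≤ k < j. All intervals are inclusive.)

No

Need some j in [1,2] with ◇[0,3] (down ∧ left), and ¬left at every k in [1,j-1].
  j=1: ◇[0,3] (down ∧ left) — fails (none in [1,4]).
  j=2: ◇[0,3] (down ∧ left) — fails (none in [2,5]).
No j in the window works → until fails.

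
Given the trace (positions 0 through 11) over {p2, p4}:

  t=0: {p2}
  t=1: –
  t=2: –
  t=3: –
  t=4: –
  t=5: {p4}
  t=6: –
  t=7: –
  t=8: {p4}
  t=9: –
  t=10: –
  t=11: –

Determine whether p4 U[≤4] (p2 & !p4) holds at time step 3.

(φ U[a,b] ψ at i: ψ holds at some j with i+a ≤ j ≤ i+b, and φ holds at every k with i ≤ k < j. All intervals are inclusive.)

Need some j in [3,7] with (p2 & !p4), and p4 at every k in [3,j-1].
  j=3: (p2 & !p4) false.
  j=4: (p2 & !p4) false.
  j=5: (p2 & !p4) false.
  j=6: (p2 & !p4) false.
  j=7: (p2 & !p4) false.
No j in the window works → until fails.

Does not hold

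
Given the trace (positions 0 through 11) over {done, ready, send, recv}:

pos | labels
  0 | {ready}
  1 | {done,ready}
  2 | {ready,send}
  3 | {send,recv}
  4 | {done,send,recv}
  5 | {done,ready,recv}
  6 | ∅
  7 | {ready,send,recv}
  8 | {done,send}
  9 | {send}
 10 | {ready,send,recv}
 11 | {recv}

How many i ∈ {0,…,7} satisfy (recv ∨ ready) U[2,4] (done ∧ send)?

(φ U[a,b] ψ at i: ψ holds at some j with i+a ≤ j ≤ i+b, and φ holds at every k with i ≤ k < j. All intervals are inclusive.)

Evaluate at each i in [0,7]:
  i=0: ✓ (rhs at j=4; lhs holds on [0,3])
  i=1: ✓ (rhs at j=4; lhs holds on [1,3])
  i=2: ✓ (rhs at j=4; lhs holds on [2,3])
  i=3: ✗ (no rhs in [5,7])
  i=4: ✗ (lhs fails at k=6 before rhs at j=8)
  i=5: ✗ (lhs fails at k=6 before rhs at j=8)
  i=6: ✗ (lhs fails at k=6 before rhs at j=8)
  i=7: ✗ (no rhs in [9,11])
Positions where it holds: {0, 1, 2} → 3.

3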